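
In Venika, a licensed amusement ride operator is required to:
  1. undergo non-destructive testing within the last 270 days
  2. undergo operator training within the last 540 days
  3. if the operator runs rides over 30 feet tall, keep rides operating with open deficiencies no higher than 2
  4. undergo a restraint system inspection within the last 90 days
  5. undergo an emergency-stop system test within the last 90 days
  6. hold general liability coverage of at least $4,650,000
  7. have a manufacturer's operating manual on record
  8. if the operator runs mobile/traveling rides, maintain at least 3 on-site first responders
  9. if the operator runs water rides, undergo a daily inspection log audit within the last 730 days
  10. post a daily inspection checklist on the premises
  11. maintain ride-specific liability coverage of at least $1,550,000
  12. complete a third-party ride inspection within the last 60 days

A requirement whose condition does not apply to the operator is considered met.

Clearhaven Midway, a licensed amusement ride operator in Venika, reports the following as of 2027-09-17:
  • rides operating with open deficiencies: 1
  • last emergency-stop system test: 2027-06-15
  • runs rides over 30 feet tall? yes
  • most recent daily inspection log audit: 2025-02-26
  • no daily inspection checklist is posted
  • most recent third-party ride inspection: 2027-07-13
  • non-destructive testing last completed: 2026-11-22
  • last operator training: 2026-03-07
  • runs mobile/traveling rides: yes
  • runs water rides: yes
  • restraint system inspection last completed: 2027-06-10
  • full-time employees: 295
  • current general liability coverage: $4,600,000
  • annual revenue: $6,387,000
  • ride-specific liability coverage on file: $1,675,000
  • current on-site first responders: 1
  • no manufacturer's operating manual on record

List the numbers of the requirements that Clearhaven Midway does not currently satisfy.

1, 2, 4, 5, 6, 7, 8, 9, 10, 12

1. non-destructive testing 299 days ago vs limit 270 → not met
2. operator training 559 days ago vs limit 540 → not met
3. condition 'runs rides over 30 feet tall' holds; rides operating with open deficiencies 1 ≤ 2 → met
4. restraint system inspection 99 days ago vs limit 90 → not met
5. emergency-stop system test 94 days ago vs limit 90 → not met
6. general liability coverage $4,600,000 < $4,650,000 → not met
7. manufacturer's operating manual absent → not met
8. condition 'runs mobile/traveling rides' holds; on-site first responders 1 < 3 → not met
9. condition 'runs water rides' holds; daily inspection log audit 933 days ago vs limit 730 → not met
10. daily inspection checklist absent → not met
11. ride-specific liability coverage $1,675,000 ≥ $1,550,000 → met
12. third-party ride inspection 66 days ago vs limit 60 → not met
Not met: 1, 2, 4, 5, 6, 7, 8, 9, 10, 12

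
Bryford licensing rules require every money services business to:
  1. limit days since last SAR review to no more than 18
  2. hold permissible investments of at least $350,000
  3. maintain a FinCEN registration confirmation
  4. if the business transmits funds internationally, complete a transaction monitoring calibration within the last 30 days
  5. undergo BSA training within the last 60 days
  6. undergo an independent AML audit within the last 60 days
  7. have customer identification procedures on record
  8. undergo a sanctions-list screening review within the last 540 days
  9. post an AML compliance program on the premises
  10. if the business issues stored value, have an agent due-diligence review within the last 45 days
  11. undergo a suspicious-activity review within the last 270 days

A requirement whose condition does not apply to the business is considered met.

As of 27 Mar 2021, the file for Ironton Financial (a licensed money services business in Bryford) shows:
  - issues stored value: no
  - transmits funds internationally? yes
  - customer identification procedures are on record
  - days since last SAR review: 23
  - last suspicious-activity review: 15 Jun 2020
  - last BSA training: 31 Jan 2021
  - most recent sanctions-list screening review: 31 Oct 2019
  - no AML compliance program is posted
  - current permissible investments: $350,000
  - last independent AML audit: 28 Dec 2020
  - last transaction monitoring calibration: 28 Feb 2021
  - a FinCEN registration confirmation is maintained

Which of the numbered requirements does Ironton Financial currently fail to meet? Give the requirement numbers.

1. days since last SAR review 23 > 18 → not met
2. permissible investments $350,000 ≥ $350,000 → met
3. FinCEN registration confirmation present → met
4. condition 'transmits funds internationally' holds; transaction monitoring calibration 27 days ago vs limit 30 → met
5. BSA training 55 days ago vs limit 60 → met
6. independent AML audit 89 days ago vs limit 60 → not met
7. customer identification procedures present → met
8. sanctions-list screening review 513 days ago vs limit 540 → met
9. AML compliance program absent → not met
10. condition 'issues stored value' does not hold → requirement n/a → met
11. suspicious-activity review 285 days ago vs limit 270 → not met
Not met: 1, 6, 9, 11

1, 6, 9, 11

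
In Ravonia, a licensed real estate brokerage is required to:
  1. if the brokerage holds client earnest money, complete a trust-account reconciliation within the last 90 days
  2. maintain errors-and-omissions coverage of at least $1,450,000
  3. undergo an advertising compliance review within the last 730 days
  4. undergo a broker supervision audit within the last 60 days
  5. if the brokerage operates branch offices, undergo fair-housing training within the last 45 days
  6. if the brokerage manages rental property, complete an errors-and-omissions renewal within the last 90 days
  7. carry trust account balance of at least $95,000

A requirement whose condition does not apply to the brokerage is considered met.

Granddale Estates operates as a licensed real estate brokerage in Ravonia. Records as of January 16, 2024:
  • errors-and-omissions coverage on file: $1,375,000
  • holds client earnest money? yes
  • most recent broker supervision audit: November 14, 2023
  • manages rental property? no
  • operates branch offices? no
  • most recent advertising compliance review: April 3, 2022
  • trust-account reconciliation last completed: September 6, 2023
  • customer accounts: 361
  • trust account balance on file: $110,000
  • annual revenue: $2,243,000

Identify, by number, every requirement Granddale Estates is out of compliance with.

1, 2, 4

1. condition 'holds client earnest money' holds; trust-account reconciliation 132 days ago vs limit 90 → not met
2. errors-and-omissions coverage $1,375,000 < $1,450,000 → not met
3. advertising compliance review 653 days ago vs limit 730 → met
4. broker supervision audit 63 days ago vs limit 60 → not met
5. condition 'operates branch offices' does not hold → requirement n/a → met
6. condition 'manages rental property' does not hold → requirement n/a → met
7. trust account balance $110,000 ≥ $95,000 → met
Not met: 1, 2, 4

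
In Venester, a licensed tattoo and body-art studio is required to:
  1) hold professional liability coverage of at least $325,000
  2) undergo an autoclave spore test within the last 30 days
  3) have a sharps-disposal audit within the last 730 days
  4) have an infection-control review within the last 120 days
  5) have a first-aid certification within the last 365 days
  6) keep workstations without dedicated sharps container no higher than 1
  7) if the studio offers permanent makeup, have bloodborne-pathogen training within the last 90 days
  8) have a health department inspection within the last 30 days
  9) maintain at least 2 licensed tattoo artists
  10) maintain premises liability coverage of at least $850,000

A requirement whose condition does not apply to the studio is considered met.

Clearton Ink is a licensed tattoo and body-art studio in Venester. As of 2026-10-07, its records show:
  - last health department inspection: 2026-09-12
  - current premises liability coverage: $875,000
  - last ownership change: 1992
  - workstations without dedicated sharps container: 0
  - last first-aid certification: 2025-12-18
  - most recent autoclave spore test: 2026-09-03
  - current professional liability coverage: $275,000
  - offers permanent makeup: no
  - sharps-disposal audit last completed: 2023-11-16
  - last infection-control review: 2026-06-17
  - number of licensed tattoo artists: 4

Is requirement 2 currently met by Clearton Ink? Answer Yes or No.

No

2. autoclave spore test 34 days ago vs limit 30 → not met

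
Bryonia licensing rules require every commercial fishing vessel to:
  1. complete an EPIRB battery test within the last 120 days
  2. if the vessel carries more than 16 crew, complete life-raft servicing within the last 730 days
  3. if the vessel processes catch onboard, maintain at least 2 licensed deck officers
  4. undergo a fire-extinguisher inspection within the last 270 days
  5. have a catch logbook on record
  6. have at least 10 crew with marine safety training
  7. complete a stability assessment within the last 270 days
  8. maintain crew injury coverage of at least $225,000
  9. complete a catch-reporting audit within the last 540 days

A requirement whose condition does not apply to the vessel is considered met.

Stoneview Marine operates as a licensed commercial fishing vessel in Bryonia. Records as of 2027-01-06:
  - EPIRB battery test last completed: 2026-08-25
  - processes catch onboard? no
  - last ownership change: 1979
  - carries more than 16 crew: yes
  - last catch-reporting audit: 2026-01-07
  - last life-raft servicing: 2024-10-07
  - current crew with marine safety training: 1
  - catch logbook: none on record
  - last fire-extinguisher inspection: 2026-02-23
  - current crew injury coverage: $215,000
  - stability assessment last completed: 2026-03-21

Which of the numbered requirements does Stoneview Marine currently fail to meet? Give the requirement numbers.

1. EPIRB battery test 134 days ago vs limit 120 → not met
2. condition 'carries more than 16 crew' holds; life-raft servicing 821 days ago vs limit 730 → not met
3. condition 'processes catch onboard' does not hold → requirement n/a → met
4. fire-extinguisher inspection 317 days ago vs limit 270 → not met
5. catch logbook absent → not met
6. crew with marine safety training 1 < 10 → not met
7. stability assessment 291 days ago vs limit 270 → not met
8. crew injury coverage $215,000 < $225,000 → not met
9. catch-reporting audit 364 days ago vs limit 540 → met
Not met: 1, 2, 4, 5, 6, 7, 8

1, 2, 4, 5, 6, 7, 8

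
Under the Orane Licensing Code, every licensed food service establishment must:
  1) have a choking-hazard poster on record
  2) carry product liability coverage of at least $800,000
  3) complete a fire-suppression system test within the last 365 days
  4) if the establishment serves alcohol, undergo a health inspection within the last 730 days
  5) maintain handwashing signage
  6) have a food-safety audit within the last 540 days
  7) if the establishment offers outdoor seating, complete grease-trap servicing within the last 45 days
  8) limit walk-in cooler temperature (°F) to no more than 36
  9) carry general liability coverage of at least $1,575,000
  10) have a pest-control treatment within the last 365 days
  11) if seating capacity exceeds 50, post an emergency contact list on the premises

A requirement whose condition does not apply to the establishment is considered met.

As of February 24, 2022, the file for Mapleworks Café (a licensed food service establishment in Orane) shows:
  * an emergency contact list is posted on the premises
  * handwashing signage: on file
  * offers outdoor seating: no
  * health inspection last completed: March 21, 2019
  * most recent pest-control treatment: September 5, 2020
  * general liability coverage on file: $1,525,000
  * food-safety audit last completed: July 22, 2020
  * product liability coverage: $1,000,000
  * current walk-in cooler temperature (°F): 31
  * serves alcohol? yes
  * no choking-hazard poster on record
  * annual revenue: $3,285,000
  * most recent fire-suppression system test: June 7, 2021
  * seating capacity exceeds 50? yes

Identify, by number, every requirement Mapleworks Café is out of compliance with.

1. choking-hazard poster absent → not met
2. product liability coverage $1,000,000 ≥ $800,000 → met
3. fire-suppression system test 262 days ago vs limit 365 → met
4. condition 'serves alcohol' holds; health inspection 1071 days ago vs limit 730 → not met
5. handwashing signage present → met
6. food-safety audit 582 days ago vs limit 540 → not met
7. condition 'offers outdoor seating' does not hold → requirement n/a → met
8. walk-in cooler temperature (°F) 31 ≤ 36 → met
9. general liability coverage $1,525,000 < $1,575,000 → not met
10. pest-control treatment 537 days ago vs limit 365 → not met
11. condition 'seating capacity exceeds 50' holds; emergency contact list present → met
Not met: 1, 4, 6, 9, 10

1, 4, 6, 9, 10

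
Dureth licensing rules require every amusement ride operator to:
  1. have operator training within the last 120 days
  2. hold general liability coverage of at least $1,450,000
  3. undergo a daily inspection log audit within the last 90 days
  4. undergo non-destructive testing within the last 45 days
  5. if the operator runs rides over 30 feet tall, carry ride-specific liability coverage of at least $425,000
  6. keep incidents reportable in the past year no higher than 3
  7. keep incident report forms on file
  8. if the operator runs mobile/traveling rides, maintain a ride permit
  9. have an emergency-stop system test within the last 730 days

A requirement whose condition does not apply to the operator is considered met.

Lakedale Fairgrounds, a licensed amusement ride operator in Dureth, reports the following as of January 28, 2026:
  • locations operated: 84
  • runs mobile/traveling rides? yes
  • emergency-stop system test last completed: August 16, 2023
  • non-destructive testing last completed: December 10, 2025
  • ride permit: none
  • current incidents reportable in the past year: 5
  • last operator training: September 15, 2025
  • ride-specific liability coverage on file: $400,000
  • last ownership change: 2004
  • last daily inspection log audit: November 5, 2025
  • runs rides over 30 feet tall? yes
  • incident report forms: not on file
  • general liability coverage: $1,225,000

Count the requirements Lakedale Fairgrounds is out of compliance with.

1. operator training 135 days ago vs limit 120 → not met
2. general liability coverage $1,225,000 < $1,450,000 → not met
3. daily inspection log audit 84 days ago vs limit 90 → met
4. non-destructive testing 49 days ago vs limit 45 → not met
5. condition 'runs rides over 30 feet tall' holds; ride-specific liability coverage $400,000 < $425,000 → not met
6. incidents reportable in the past year 5 > 3 → not met
7. incident report forms absent → not met
8. condition 'runs mobile/traveling rides' holds; ride permit absent → not met
9. emergency-stop system test 896 days ago vs limit 730 → not met
Not met: 8 of 9

8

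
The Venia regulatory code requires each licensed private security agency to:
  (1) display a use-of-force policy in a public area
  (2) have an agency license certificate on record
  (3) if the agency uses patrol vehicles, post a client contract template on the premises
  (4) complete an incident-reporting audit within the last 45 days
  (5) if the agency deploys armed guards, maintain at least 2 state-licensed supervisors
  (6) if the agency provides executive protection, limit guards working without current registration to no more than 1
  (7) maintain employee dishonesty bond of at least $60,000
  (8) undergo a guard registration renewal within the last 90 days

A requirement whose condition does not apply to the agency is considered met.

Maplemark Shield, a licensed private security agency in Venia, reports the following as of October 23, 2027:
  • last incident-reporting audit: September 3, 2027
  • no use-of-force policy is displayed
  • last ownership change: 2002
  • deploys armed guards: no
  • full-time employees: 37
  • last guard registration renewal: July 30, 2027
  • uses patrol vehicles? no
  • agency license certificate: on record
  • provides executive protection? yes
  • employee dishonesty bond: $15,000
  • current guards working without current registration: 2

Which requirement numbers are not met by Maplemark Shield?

1, 4, 6, 7

1. use-of-force policy absent → not met
2. agency license certificate present → met
3. condition 'uses patrol vehicles' does not hold → requirement n/a → met
4. incident-reporting audit 50 days ago vs limit 45 → not met
5. condition 'deploys armed guards' does not hold → requirement n/a → met
6. condition 'provides executive protection' holds; guards working without current registration 2 > 1 → not met
7. employee dishonesty bond $15,000 < $60,000 → not met
8. guard registration renewal 85 days ago vs limit 90 → met
Not met: 1, 4, 6, 7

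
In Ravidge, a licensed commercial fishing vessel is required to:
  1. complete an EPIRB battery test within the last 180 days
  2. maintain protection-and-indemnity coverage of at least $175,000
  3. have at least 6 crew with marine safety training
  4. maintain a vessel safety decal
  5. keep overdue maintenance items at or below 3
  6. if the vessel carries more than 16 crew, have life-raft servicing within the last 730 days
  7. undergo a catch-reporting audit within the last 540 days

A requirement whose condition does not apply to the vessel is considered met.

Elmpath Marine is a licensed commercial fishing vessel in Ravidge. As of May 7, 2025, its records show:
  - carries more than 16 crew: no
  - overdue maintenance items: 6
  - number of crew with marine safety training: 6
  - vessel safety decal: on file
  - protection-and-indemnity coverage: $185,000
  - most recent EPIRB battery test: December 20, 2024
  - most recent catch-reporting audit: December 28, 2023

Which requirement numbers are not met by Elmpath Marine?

1. EPIRB battery test 138 days ago vs limit 180 → met
2. protection-and-indemnity coverage $185,000 ≥ $175,000 → met
3. crew with marine safety training 6 ≥ 6 → met
4. vessel safety decal present → met
5. overdue maintenance items 6 > 3 → not met
6. condition 'carries more than 16 crew' does not hold → requirement n/a → met
7. catch-reporting audit 496 days ago vs limit 540 → met
Not met: 5

5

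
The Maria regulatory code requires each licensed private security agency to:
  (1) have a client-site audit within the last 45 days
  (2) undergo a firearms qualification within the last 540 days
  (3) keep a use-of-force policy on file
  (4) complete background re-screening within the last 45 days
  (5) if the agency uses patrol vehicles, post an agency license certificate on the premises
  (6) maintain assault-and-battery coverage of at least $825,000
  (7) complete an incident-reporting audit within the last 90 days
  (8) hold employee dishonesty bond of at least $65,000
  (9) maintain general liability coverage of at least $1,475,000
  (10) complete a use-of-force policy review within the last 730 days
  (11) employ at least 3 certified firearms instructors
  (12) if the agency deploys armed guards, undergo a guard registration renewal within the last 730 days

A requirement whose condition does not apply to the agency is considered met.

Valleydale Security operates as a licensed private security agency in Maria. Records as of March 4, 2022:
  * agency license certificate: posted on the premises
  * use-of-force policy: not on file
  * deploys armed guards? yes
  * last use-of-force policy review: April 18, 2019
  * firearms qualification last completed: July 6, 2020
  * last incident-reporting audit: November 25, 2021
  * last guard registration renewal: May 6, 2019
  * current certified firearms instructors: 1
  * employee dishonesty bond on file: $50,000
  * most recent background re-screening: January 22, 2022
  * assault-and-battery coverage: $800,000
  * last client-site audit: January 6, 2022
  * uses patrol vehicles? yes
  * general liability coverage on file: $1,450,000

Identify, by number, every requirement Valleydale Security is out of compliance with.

1, 2, 3, 6, 7, 8, 9, 10, 11, 12

1. client-site audit 57 days ago vs limit 45 → not met
2. firearms qualification 606 days ago vs limit 540 → not met
3. use-of-force policy absent → not met
4. background re-screening 41 days ago vs limit 45 → met
5. condition 'uses patrol vehicles' holds; agency license certificate present → met
6. assault-and-battery coverage $800,000 < $825,000 → not met
7. incident-reporting audit 99 days ago vs limit 90 → not met
8. employee dishonesty bond $50,000 < $65,000 → not met
9. general liability coverage $1,450,000 < $1,475,000 → not met
10. use-of-force policy review 1051 days ago vs limit 730 → not met
11. certified firearms instructors 1 < 3 → not met
12. condition 'deploys armed guards' holds; guard registration renewal 1033 days ago vs limit 730 → not met
Not met: 1, 2, 3, 6, 7, 8, 9, 10, 11, 12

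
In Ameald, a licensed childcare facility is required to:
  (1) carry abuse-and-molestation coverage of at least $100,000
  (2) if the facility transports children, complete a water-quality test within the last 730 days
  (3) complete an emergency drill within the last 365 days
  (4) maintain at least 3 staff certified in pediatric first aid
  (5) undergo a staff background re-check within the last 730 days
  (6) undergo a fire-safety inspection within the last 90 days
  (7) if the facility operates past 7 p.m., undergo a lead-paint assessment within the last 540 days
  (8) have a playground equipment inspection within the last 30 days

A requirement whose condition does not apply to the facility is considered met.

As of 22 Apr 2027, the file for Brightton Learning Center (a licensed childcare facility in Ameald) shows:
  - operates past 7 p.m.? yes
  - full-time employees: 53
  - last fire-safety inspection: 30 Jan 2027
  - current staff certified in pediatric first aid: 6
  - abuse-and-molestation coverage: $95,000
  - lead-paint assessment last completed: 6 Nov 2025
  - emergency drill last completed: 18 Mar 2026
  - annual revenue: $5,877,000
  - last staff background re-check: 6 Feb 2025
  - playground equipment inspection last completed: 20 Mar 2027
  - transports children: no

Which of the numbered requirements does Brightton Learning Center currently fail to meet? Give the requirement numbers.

1. abuse-and-molestation coverage $95,000 < $100,000 → not met
2. condition 'transports children' does not hold → requirement n/a → met
3. emergency drill 400 days ago vs limit 365 → not met
4. staff certified in pediatric first aid 6 ≥ 3 → met
5. staff background re-check 805 days ago vs limit 730 → not met
6. fire-safety inspection 82 days ago vs limit 90 → met
7. condition 'operates past 7 p.m.' holds; lead-paint assessment 532 days ago vs limit 540 → met
8. playground equipment inspection 33 days ago vs limit 30 → not met
Not met: 1, 3, 5, 8

1, 3, 5, 8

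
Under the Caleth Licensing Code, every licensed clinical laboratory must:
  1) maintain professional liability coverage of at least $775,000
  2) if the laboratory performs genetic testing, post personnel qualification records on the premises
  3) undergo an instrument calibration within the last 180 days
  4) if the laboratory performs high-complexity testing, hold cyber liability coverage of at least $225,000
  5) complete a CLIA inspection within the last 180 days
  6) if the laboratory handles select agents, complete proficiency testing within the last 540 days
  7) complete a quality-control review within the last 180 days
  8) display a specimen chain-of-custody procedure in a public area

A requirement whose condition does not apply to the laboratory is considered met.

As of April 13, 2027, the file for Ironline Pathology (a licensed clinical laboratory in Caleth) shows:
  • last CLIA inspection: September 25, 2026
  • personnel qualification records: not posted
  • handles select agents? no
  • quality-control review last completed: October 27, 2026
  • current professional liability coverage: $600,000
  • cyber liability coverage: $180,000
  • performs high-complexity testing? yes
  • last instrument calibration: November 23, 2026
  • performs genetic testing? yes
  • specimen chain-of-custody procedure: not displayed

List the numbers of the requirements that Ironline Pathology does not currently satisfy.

1. professional liability coverage $600,000 < $775,000 → not met
2. condition 'performs genetic testing' holds; personnel qualification records absent → not met
3. instrument calibration 141 days ago vs limit 180 → met
4. condition 'performs high-complexity testing' holds; cyber liability coverage $180,000 < $225,000 → not met
5. CLIA inspection 200 days ago vs limit 180 → not met
6. condition 'handles select agents' does not hold → requirement n/a → met
7. quality-control review 168 days ago vs limit 180 → met
8. specimen chain-of-custody procedure absent → not met
Not met: 1, 2, 4, 5, 8

1, 2, 4, 5, 8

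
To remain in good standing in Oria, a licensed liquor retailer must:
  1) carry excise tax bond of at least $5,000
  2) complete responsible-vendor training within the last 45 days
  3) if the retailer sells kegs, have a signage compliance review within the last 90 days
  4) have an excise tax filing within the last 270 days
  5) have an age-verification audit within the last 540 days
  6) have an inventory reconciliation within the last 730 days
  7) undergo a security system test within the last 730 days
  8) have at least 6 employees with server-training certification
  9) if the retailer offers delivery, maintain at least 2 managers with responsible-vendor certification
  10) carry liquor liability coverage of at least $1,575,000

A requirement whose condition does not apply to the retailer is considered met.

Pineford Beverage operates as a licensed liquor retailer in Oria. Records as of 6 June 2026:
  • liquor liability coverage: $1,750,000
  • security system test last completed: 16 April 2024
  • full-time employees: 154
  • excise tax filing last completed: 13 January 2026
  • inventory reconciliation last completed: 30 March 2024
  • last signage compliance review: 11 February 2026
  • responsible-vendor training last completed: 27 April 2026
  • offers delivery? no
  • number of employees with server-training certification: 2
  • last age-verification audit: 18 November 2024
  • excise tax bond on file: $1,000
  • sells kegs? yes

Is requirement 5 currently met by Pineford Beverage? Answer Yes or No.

No

5. age-verification audit 565 days ago vs limit 540 → not met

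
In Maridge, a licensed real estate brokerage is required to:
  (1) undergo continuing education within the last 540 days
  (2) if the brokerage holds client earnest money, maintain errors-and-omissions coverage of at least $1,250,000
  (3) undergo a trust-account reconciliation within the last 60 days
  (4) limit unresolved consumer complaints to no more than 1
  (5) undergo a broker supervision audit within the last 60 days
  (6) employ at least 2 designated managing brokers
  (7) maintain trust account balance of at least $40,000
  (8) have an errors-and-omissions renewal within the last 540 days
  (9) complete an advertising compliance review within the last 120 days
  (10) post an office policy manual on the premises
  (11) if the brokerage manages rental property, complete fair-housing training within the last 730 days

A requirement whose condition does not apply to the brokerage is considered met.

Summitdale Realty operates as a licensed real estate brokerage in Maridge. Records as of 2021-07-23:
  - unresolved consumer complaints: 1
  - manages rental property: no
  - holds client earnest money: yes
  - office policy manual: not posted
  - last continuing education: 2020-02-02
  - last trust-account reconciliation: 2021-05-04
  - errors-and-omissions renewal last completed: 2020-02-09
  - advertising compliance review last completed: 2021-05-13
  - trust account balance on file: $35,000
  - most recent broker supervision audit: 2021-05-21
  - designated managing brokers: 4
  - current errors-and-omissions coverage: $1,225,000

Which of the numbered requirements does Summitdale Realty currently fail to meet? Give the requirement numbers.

1. continuing education 537 days ago vs limit 540 → met
2. condition 'holds client earnest money' holds; errors-and-omissions coverage $1,225,000 < $1,250,000 → not met
3. trust-account reconciliation 80 days ago vs limit 60 → not met
4. unresolved consumer complaints 1 ≤ 1 → met
5. broker supervision audit 63 days ago vs limit 60 → not met
6. designated managing brokers 4 ≥ 2 → met
7. trust account balance $35,000 < $40,000 → not met
8. errors-and-omissions renewal 530 days ago vs limit 540 → met
9. advertising compliance review 71 days ago vs limit 120 → met
10. office policy manual absent → not met
11. condition 'manages rental property' does not hold → requirement n/a → met
Not met: 2, 3, 5, 7, 10

2, 3, 5, 7, 10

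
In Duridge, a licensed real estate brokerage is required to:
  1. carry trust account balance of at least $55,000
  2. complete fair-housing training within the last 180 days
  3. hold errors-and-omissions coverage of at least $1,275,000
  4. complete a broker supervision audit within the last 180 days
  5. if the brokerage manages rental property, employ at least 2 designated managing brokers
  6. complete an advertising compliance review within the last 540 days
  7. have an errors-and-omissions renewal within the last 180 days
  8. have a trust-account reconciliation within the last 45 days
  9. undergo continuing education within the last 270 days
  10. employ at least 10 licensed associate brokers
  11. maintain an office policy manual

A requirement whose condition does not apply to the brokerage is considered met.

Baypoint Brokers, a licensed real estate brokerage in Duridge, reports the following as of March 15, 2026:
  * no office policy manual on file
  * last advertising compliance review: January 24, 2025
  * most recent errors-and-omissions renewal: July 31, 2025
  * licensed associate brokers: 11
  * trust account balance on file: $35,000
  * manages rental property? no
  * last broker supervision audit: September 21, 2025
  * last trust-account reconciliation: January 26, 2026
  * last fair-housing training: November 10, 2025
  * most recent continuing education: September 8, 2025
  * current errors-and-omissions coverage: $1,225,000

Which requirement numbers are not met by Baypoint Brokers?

1. trust account balance $35,000 < $55,000 → not met
2. fair-housing training 125 days ago vs limit 180 → met
3. errors-and-omissions coverage $1,225,000 < $1,275,000 → not met
4. broker supervision audit 175 days ago vs limit 180 → met
5. condition 'manages rental property' does not hold → requirement n/a → met
6. advertising compliance review 415 days ago vs limit 540 → met
7. errors-and-omissions renewal 227 days ago vs limit 180 → not met
8. trust-account reconciliation 48 days ago vs limit 45 → not met
9. continuing education 188 days ago vs limit 270 → met
10. licensed associate brokers 11 ≥ 10 → met
11. office policy manual absent → not met
Not met: 1, 3, 7, 8, 11

1, 3, 7, 8, 11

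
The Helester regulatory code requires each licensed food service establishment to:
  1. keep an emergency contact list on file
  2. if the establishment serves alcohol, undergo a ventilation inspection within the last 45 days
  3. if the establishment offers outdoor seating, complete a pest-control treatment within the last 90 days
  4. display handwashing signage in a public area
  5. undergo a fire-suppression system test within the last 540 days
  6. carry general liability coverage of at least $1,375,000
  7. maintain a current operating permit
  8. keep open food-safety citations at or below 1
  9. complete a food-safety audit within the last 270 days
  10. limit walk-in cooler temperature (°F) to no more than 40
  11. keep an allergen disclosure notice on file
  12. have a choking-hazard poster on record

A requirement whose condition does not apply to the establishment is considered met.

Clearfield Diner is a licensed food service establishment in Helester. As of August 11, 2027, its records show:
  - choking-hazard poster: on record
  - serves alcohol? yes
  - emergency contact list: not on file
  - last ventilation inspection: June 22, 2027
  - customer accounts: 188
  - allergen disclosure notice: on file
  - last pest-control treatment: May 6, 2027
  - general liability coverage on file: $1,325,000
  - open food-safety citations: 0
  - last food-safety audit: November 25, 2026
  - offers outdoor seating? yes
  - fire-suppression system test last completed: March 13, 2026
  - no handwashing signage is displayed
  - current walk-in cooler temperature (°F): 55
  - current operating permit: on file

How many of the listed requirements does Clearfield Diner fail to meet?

6

1. emergency contact list absent → not met
2. condition 'serves alcohol' holds; ventilation inspection 50 days ago vs limit 45 → not met
3. condition 'offers outdoor seating' holds; pest-control treatment 97 days ago vs limit 90 → not met
4. handwashing signage absent → not met
5. fire-suppression system test 516 days ago vs limit 540 → met
6. general liability coverage $1,325,000 < $1,375,000 → not met
7. current operating permit present → met
8. open food-safety citations 0 ≤ 1 → met
9. food-safety audit 259 days ago vs limit 270 → met
10. walk-in cooler temperature (°F) 55 > 40 → not met
11. allergen disclosure notice present → met
12. choking-hazard poster present → met
Not met: 6 of 12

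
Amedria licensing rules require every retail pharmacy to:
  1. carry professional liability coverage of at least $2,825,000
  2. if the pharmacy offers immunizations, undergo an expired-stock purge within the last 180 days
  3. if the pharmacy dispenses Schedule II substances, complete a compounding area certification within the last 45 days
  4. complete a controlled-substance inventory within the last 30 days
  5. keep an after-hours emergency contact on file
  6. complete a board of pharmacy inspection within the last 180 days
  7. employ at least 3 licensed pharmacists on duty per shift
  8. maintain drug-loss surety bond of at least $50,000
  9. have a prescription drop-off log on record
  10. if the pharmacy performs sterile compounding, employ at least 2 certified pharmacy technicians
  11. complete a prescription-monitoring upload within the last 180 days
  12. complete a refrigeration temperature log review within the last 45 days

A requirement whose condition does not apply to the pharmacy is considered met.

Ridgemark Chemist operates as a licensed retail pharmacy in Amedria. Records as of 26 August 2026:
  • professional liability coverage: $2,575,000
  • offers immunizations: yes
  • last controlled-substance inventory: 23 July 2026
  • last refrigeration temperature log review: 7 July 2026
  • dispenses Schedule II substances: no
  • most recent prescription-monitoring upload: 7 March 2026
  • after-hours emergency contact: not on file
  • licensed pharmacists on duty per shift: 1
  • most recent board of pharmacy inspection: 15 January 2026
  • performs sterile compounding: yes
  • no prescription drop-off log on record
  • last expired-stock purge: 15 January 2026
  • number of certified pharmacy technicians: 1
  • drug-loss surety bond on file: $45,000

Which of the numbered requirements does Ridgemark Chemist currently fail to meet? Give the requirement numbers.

1, 2, 4, 5, 6, 7, 8, 9, 10, 12

1. professional liability coverage $2,575,000 < $2,825,000 → not met
2. condition 'offers immunizations' holds; expired-stock purge 223 days ago vs limit 180 → not met
3. condition 'dispenses Schedule II substances' does not hold → requirement n/a → met
4. controlled-substance inventory 34 days ago vs limit 30 → not met
5. after-hours emergency contact absent → not met
6. board of pharmacy inspection 223 days ago vs limit 180 → not met
7. licensed pharmacists on duty per shift 1 < 3 → not met
8. drug-loss surety bond $45,000 < $50,000 → not met
9. prescription drop-off log absent → not met
10. condition 'performs sterile compounding' holds; certified pharmacy technicians 1 < 2 → not met
11. prescription-monitoring upload 172 days ago vs limit 180 → met
12. refrigeration temperature log review 50 days ago vs limit 45 → not met
Not met: 1, 2, 4, 5, 6, 7, 8, 9, 10, 12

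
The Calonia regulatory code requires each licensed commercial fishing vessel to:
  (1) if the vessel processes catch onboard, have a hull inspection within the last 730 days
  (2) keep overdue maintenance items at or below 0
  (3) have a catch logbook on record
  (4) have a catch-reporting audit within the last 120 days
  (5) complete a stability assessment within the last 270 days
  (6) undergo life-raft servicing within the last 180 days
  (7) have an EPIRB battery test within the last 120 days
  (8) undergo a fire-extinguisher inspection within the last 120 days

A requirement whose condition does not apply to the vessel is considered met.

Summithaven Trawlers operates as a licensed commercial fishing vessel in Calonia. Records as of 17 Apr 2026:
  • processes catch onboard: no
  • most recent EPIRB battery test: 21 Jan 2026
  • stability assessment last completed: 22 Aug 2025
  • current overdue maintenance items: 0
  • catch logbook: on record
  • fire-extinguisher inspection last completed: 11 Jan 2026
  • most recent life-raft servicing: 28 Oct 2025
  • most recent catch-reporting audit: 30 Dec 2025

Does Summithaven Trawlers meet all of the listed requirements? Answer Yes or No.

1. condition 'processes catch onboard' does not hold → requirement n/a → met
2. overdue maintenance items 0 ≤ 0 → met
3. catch logbook present → met
4. catch-reporting audit 108 days ago vs limit 120 → met
5. stability assessment 238 days ago vs limit 270 → met
6. life-raft servicing 171 days ago vs limit 180 → met
7. EPIRB battery test 86 days ago vs limit 120 → met
8. fire-extinguisher inspection 96 days ago vs limit 120 → met
All met.

Yes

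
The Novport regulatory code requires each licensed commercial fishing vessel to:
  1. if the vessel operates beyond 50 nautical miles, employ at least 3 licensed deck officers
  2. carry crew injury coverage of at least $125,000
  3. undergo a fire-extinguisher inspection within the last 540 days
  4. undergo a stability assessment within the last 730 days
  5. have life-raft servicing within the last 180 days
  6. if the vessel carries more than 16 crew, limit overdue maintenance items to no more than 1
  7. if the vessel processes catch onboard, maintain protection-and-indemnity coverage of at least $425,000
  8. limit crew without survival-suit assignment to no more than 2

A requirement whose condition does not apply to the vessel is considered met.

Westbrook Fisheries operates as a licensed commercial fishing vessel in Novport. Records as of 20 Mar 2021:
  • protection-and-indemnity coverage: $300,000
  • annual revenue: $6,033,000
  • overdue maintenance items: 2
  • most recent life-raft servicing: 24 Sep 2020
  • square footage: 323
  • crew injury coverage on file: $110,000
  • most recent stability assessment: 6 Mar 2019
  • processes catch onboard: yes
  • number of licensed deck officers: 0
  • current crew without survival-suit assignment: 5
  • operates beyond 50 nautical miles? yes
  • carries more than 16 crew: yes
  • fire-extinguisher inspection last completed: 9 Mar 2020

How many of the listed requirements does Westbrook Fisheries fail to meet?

6

1. condition 'operates beyond 50 nautical miles' holds; licensed deck officers 0 < 3 → not met
2. crew injury coverage $110,000 < $125,000 → not met
3. fire-extinguisher inspection 376 days ago vs limit 540 → met
4. stability assessment 745 days ago vs limit 730 → not met
5. life-raft servicing 177 days ago vs limit 180 → met
6. condition 'carries more than 16 crew' holds; overdue maintenance items 2 > 1 → not met
7. condition 'processes catch onboard' holds; protection-and-indemnity coverage $300,000 < $425,000 → not met
8. crew without survival-suit assignment 5 > 2 → not met
Not met: 6 of 8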